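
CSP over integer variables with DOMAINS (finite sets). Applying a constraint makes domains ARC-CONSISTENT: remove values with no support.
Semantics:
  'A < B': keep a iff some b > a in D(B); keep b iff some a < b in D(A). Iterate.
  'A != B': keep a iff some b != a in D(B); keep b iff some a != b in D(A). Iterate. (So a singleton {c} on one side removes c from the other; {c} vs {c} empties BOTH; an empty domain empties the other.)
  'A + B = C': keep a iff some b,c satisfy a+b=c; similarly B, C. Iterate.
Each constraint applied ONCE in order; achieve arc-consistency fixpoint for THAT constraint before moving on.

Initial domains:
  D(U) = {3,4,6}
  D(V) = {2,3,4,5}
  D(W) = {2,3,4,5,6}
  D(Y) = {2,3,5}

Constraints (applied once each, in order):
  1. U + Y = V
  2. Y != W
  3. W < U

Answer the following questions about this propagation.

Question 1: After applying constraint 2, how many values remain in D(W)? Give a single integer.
Constraint 1 (U + Y = V) on D(U)={3,4,6} D(Y)={2,3,5} D(V)={2,3,4,5}: U {3,4,6}->{3}; Y {2,3,5}->{2}; V {2,3,4,5}->{5}
Constraint 2 (Y != W) on D(Y)={2} D(W)={2,3,4,5,6}: W {2,3,4,5,6}->{3,4,5,6}
So after constraint 2: D(W)={3,4,5,6}, size = 4

Answer: 4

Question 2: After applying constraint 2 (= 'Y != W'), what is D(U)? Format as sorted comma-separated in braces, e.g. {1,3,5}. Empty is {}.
Constraint 1 (U + Y = V) on D(U)={3,4,6} D(Y)={2,3,5} D(V)={2,3,4,5}: U {3,4,6}->{3}; Y {2,3,5}->{2}; V {2,3,4,5}->{5}
Constraint 2 (Y != W) on D(Y)={2} D(W)={2,3,4,5,6}: W {2,3,4,5,6}->{3,4,5,6}
So after constraint 2: D(U) = {3}

Answer: {3}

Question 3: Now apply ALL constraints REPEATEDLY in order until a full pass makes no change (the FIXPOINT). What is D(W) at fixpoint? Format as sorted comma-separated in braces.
pass 0 (initial): D(W)={2,3,4,5,6}
pass 1: U {3,4,6}->{}; V {2,3,4,5}->{5}; W {2,3,4,5,6}->{}; Y {2,3,5}->{2}
pass 2: V {5}->{}; Y {2}->{}
pass 3: no change
Fixpoint after 3 passes: D(W) = {}

Answer: {}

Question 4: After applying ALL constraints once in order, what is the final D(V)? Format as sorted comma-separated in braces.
Answer: {5}

Derivation:
Constraint 1 (U + Y = V) on D(U)={3,4,6} D(Y)={2,3,5} D(V)={2,3,4,5}: U {3,4,6}->{3}; Y {2,3,5}->{2}; V {2,3,4,5}->{5}
Constraint 2 (Y != W) on D(Y)={2} D(W)={2,3,4,5,6}: W {2,3,4,5,6}->{3,4,5,6}
Constraint 3 (W < U) on D(W)={3,4,5,6} D(U)={3}: W {3,4,5,6}->{}; U {3}->{}
So after all 3 constraints: D(V) = {5}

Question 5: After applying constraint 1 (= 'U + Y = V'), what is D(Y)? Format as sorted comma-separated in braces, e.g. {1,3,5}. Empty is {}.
Constraint 1 (U + Y = V) on D(U)={3,4,6} D(Y)={2,3,5} D(V)={2,3,4,5}: U {3,4,6}->{3}; Y {2,3,5}->{2}; V {2,3,4,5}->{5}
So after constraint 1: D(Y) = {2}

Answer: {2}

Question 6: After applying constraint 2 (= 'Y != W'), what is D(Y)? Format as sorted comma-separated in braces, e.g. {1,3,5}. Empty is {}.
Constraint 1 (U + Y = V) on D(U)={3,4,6} D(Y)={2,3,5} D(V)={2,3,4,5}: U {3,4,6}->{3}; Y {2,3,5}->{2}; V {2,3,4,5}->{5}
Constraint 2 (Y != W) on D(Y)={2} D(W)={2,3,4,5,6}: W {2,3,4,5,6}->{3,4,5,6}
So after constraint 2: D(Y) = {2}

Answer: {2}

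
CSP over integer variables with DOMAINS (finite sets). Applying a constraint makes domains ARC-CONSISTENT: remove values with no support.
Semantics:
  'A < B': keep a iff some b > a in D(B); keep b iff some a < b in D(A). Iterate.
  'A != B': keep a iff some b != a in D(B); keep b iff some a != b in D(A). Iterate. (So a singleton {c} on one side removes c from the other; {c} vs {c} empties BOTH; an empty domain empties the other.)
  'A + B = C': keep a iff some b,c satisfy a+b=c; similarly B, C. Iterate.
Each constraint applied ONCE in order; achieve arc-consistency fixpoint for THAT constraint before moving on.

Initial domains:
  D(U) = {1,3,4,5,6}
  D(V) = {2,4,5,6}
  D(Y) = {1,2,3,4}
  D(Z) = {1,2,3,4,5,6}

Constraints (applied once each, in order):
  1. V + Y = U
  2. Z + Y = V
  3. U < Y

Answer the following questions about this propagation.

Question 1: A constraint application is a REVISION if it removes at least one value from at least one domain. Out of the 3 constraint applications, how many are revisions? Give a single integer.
Answer: 3

Derivation:
Constraint 1 (V + Y = U) on D(V)={2,4,5,6} D(Y)={1,2,3,4} D(U)={1,3,4,5,6}: V {2,4,5,6}->{2,4,5}; U {1,3,4,5,6}->{3,4,5,6} => REVISION
Constraint 2 (Z + Y = V) on D(Z)={1,2,3,4,5,6} D(Y)={1,2,3,4} D(V)={2,4,5}: Z {1,2,3,4,5,6}->{1,2,3,4} => REVISION
Constraint 3 (U < Y) on D(U)={3,4,5,6} D(Y)={1,2,3,4}: U {3,4,5,6}->{3}; Y {1,2,3,4}->{4} => REVISION
Total revisions = 3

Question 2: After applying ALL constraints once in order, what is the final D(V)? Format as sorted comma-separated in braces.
Answer: {2,4,5}

Derivation:
Constraint 1 (V + Y = U) on D(V)={2,4,5,6} D(Y)={1,2,3,4} D(U)={1,3,4,5,6}: V {2,4,5,6}->{2,4,5}; U {1,3,4,5,6}->{3,4,5,6}
Constraint 2 (Z + Y = V) on D(Z)={1,2,3,4,5,6} D(Y)={1,2,3,4} D(V)={2,4,5}: Z {1,2,3,4,5,6}->{1,2,3,4}
Constraint 3 (U < Y) on D(U)={3,4,5,6} D(Y)={1,2,3,4}: U {3,4,5,6}->{3}; Y {1,2,3,4}->{4}
So after all 3 constraints: D(V) = {2,4,5}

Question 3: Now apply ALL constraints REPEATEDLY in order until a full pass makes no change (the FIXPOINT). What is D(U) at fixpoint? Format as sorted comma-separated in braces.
pass 0 (initial): D(U)={1,3,4,5,6}
pass 1: U {1,3,4,5,6}->{3}; V {2,4,5,6}->{2,4,5}; Y {1,2,3,4}->{4}; Z {1,2,3,4,5,6}->{1,2,3,4}
pass 2: U {3}->{}; V {2,4,5}->{}; Y {4}->{}; Z {1,2,3,4}->{}
pass 3: no change
Fixpoint after 3 passes: D(U) = {}

Answer: {}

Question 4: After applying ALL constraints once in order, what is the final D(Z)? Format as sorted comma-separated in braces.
Answer: {1,2,3,4}

Derivation:
Constraint 1 (V + Y = U) on D(V)={2,4,5,6} D(Y)={1,2,3,4} D(U)={1,3,4,5,6}: V {2,4,5,6}->{2,4,5}; U {1,3,4,5,6}->{3,4,5,6}
Constraint 2 (Z + Y = V) on D(Z)={1,2,3,4,5,6} D(Y)={1,2,3,4} D(V)={2,4,5}: Z {1,2,3,4,5,6}->{1,2,3,4}
Constraint 3 (U < Y) on D(U)={3,4,5,6} D(Y)={1,2,3,4}: U {3,4,5,6}->{3}; Y {1,2,3,4}->{4}
So after all 3 constraints: D(Z) = {1,2,3,4}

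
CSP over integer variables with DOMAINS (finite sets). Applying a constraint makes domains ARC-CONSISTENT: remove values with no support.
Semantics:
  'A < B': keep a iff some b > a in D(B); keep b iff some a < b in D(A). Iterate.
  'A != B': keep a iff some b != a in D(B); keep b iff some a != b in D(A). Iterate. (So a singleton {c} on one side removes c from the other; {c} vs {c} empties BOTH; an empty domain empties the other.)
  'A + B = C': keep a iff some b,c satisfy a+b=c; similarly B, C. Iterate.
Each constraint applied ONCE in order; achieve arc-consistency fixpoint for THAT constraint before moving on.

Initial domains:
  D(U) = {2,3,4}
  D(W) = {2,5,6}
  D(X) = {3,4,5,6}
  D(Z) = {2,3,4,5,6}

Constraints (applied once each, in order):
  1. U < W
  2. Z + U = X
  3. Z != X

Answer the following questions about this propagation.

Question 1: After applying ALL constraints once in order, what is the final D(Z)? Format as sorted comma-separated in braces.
Answer: {2,3,4}

Derivation:
Constraint 1 (U < W) on D(U)={2,3,4} D(W)={2,5,6}: W {2,5,6}->{5,6}
Constraint 2 (Z + U = X) on D(Z)={2,3,4,5,6} D(U)={2,3,4} D(X)={3,4,5,6}: Z {2,3,4,5,6}->{2,3,4}; X {3,4,5,6}->{4,5,6}
Constraint 3 (Z != X) on D(Z)={2,3,4} D(X)={4,5,6}: no change
So after all 3 constraints: D(Z) = {2,3,4}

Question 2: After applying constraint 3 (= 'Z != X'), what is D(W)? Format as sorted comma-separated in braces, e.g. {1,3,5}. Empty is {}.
Constraint 1 (U < W) on D(U)={2,3,4} D(W)={2,5,6}: W {2,5,6}->{5,6}
Constraint 2 (Z + U = X) on D(Z)={2,3,4,5,6} D(U)={2,3,4} D(X)={3,4,5,6}: Z {2,3,4,5,6}->{2,3,4}; X {3,4,5,6}->{4,5,6}
Constraint 3 (Z != X) on D(Z)={2,3,4} D(X)={4,5,6}: no change
So after constraint 3: D(W) = {5,6}

Answer: {5,6}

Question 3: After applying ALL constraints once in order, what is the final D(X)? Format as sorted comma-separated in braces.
Constraint 1 (U < W) on D(U)={2,3,4} D(W)={2,5,6}: W {2,5,6}->{5,6}
Constraint 2 (Z + U = X) on D(Z)={2,3,4,5,6} D(U)={2,3,4} D(X)={3,4,5,6}: Z {2,3,4,5,6}->{2,3,4}; X {3,4,5,6}->{4,5,6}
Constraint 3 (Z != X) on D(Z)={2,3,4} D(X)={4,5,6}: no change
So after all 3 constraints: D(X) = {4,5,6}

Answer: {4,5,6}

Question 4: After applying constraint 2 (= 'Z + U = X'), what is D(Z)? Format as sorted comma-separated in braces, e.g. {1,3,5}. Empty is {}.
Answer: {2,3,4}

Derivation:
Constraint 1 (U < W) on D(U)={2,3,4} D(W)={2,5,6}: W {2,5,6}->{5,6}
Constraint 2 (Z + U = X) on D(Z)={2,3,4,5,6} D(U)={2,3,4} D(X)={3,4,5,6}: Z {2,3,4,5,6}->{2,3,4}; X {3,4,5,6}->{4,5,6}
So after constraint 2: D(Z) = {2,3,4}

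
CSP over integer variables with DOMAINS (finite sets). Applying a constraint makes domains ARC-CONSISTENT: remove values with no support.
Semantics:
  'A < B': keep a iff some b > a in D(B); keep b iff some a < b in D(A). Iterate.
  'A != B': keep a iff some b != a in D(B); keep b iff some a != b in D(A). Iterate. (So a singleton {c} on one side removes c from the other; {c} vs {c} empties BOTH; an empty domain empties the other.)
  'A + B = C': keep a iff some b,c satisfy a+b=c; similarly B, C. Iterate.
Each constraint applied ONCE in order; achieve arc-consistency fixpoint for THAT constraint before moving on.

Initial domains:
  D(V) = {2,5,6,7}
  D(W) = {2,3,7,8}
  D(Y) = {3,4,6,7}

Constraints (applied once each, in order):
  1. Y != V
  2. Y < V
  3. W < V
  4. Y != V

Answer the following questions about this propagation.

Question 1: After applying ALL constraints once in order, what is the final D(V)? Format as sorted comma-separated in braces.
Answer: {5,6,7}

Derivation:
Constraint 1 (Y != V) on D(Y)={3,4,6,7} D(V)={2,5,6,7}: no change
Constraint 2 (Y < V) on D(Y)={3,4,6,7} D(V)={2,5,6,7}: Y {3,4,6,7}->{3,4,6}; V {2,5,6,7}->{5,6,7}
Constraint 3 (W < V) on D(W)={2,3,7,8} D(V)={5,6,7}: W {2,3,7,8}->{2,3}
Constraint 4 (Y != V) on D(Y)={3,4,6} D(V)={5,6,7}: no change
So after all 4 constraints: D(V) = {5,6,7}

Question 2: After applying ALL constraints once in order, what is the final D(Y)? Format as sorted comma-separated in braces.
Constraint 1 (Y != V) on D(Y)={3,4,6,7} D(V)={2,5,6,7}: no change
Constraint 2 (Y < V) on D(Y)={3,4,6,7} D(V)={2,5,6,7}: Y {3,4,6,7}->{3,4,6}; V {2,5,6,7}->{5,6,7}
Constraint 3 (W < V) on D(W)={2,3,7,8} D(V)={5,6,7}: W {2,3,7,8}->{2,3}
Constraint 4 (Y != V) on D(Y)={3,4,6} D(V)={5,6,7}: no change
So after all 4 constraints: D(Y) = {3,4,6}

Answer: {3,4,6}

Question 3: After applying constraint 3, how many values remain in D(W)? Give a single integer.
Answer: 2

Derivation:
Constraint 1 (Y != V) on D(Y)={3,4,6,7} D(V)={2,5,6,7}: no change
Constraint 2 (Y < V) on D(Y)={3,4,6,7} D(V)={2,5,6,7}: Y {3,4,6,7}->{3,4,6}; V {2,5,6,7}->{5,6,7}
Constraint 3 (W < V) on D(W)={2,3,7,8} D(V)={5,6,7}: W {2,3,7,8}->{2,3}
So after constraint 3: D(W)={2,3}, size = 2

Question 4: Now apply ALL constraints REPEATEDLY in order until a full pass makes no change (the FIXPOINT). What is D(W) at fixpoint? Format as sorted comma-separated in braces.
Answer: {2,3}

Derivation:
pass 0 (initial): D(W)={2,3,7,8}
pass 1: V {2,5,6,7}->{5,6,7}; W {2,3,7,8}->{2,3}; Y {3,4,6,7}->{3,4,6}
pass 2: no change
Fixpoint after 2 passes: D(W) = {2,3}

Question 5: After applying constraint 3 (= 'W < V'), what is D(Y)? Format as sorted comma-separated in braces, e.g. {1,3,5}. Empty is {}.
Answer: {3,4,6}

Derivation:
Constraint 1 (Y != V) on D(Y)={3,4,6,7} D(V)={2,5,6,7}: no change
Constraint 2 (Y < V) on D(Y)={3,4,6,7} D(V)={2,5,6,7}: Y {3,4,6,7}->{3,4,6}; V {2,5,6,7}->{5,6,7}
Constraint 3 (W < V) on D(W)={2,3,7,8} D(V)={5,6,7}: W {2,3,7,8}->{2,3}
So after constraint 3: D(Y) = {3,4,6}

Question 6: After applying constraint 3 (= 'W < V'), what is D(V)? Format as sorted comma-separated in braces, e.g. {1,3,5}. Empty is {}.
Constraint 1 (Y != V) on D(Y)={3,4,6,7} D(V)={2,5,6,7}: no change
Constraint 2 (Y < V) on D(Y)={3,4,6,7} D(V)={2,5,6,7}: Y {3,4,6,7}->{3,4,6}; V {2,5,6,7}->{5,6,7}
Constraint 3 (W < V) on D(W)={2,3,7,8} D(V)={5,6,7}: W {2,3,7,8}->{2,3}
So after constraint 3: D(V) = {5,6,7}

Answer: {5,6,7}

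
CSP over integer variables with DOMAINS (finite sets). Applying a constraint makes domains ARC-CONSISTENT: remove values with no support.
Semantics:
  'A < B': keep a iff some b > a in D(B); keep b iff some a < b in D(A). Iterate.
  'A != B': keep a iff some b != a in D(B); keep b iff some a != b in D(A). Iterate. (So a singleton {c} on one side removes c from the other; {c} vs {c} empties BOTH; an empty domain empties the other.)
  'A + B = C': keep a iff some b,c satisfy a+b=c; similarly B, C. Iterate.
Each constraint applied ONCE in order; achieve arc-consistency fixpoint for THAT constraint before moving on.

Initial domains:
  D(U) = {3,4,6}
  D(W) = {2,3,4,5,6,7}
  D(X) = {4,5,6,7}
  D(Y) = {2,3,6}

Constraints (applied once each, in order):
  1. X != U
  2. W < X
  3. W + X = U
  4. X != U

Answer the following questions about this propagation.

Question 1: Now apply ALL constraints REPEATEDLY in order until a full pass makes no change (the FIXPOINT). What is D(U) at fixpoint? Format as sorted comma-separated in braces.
pass 0 (initial): D(U)={3,4,6}
pass 1: U {3,4,6}->{6}; W {2,3,4,5,6,7}->{2}; X {4,5,6,7}->{4}
pass 2: no change
Fixpoint after 2 passes: D(U) = {6}

Answer: {6}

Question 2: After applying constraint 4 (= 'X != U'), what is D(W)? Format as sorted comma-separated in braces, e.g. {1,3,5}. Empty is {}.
Answer: {2}

Derivation:
Constraint 1 (X != U) on D(X)={4,5,6,7} D(U)={3,4,6}: no change
Constraint 2 (W < X) on D(W)={2,3,4,5,6,7} D(X)={4,5,6,7}: W {2,3,4,5,6,7}->{2,3,4,5,6}
Constraint 3 (W + X = U) on D(W)={2,3,4,5,6} D(X)={4,5,6,7} D(U)={3,4,6}: W {2,3,4,5,6}->{2}; X {4,5,6,7}->{4}; U {3,4,6}->{6}
Constraint 4 (X != U) on D(X)={4} D(U)={6}: no change
So after constraint 4: D(W) = {2}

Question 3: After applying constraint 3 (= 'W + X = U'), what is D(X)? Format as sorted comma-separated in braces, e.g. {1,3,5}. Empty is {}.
Constraint 1 (X != U) on D(X)={4,5,6,7} D(U)={3,4,6}: no change
Constraint 2 (W < X) on D(W)={2,3,4,5,6,7} D(X)={4,5,6,7}: W {2,3,4,5,6,7}->{2,3,4,5,6}
Constraint 3 (W + X = U) on D(W)={2,3,4,5,6} D(X)={4,5,6,7} D(U)={3,4,6}: W {2,3,4,5,6}->{2}; X {4,5,6,7}->{4}; U {3,4,6}->{6}
So after constraint 3: D(X) = {4}

Answer: {4}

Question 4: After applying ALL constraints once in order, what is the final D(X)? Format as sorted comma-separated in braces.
Answer: {4}

Derivation:
Constraint 1 (X != U) on D(X)={4,5,6,7} D(U)={3,4,6}: no change
Constraint 2 (W < X) on D(W)={2,3,4,5,6,7} D(X)={4,5,6,7}: W {2,3,4,5,6,7}->{2,3,4,5,6}
Constraint 3 (W + X = U) on D(W)={2,3,4,5,6} D(X)={4,5,6,7} D(U)={3,4,6}: W {2,3,4,5,6}->{2}; X {4,5,6,7}->{4}; U {3,4,6}->{6}
Constraint 4 (X != U) on D(X)={4} D(U)={6}: no change
So after all 4 constraints: D(X) = {4}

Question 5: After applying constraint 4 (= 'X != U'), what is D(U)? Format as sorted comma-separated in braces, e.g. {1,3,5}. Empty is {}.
Constraint 1 (X != U) on D(X)={4,5,6,7} D(U)={3,4,6}: no change
Constraint 2 (W < X) on D(W)={2,3,4,5,6,7} D(X)={4,5,6,7}: W {2,3,4,5,6,7}->{2,3,4,5,6}
Constraint 3 (W + X = U) on D(W)={2,3,4,5,6} D(X)={4,5,6,7} D(U)={3,4,6}: W {2,3,4,5,6}->{2}; X {4,5,6,7}->{4}; U {3,4,6}->{6}
Constraint 4 (X != U) on D(X)={4} D(U)={6}: no change
So after constraint 4: D(U) = {6}

Answer: {6}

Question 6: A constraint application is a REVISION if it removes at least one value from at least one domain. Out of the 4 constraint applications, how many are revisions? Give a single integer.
Constraint 1 (X != U) on D(X)={4,5,6,7} D(U)={3,4,6}: no change => not a revision
Constraint 2 (W < X) on D(W)={2,3,4,5,6,7} D(X)={4,5,6,7}: W {2,3,4,5,6,7}->{2,3,4,5,6} => REVISION
Constraint 3 (W + X = U) on D(W)={2,3,4,5,6} D(X)={4,5,6,7} D(U)={3,4,6}: W {2,3,4,5,6}->{2}; X {4,5,6,7}->{4}; U {3,4,6}->{6} => REVISION
Constraint 4 (X != U) on D(X)={4} D(U)={6}: no change => not a revision
Total revisions = 2

Answer: 2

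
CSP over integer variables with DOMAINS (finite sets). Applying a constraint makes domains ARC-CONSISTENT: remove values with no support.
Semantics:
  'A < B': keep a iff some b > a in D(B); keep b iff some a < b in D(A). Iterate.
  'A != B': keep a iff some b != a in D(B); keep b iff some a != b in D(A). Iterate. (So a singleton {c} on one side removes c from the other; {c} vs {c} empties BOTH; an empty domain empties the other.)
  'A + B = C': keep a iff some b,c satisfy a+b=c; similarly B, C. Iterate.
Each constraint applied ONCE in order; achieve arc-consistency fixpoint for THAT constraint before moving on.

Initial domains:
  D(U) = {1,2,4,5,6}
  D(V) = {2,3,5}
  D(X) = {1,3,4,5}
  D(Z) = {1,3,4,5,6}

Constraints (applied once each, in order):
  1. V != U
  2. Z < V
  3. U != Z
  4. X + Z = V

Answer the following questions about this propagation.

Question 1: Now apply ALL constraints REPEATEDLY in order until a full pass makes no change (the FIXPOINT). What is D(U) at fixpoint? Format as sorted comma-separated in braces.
pass 0 (initial): D(U)={1,2,4,5,6}
pass 1: V {2,3,5}->{2,5}; X {1,3,4,5}->{1,4}; Z {1,3,4,5,6}->{1,4}
pass 2: no change
Fixpoint after 2 passes: D(U) = {1,2,4,5,6}

Answer: {1,2,4,5,6}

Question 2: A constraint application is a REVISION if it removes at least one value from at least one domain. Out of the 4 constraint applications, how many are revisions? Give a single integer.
Constraint 1 (V != U) on D(V)={2,3,5} D(U)={1,2,4,5,6}: no change => not a revision
Constraint 2 (Z < V) on D(Z)={1,3,4,5,6} D(V)={2,3,5}: Z {1,3,4,5,6}->{1,3,4} => REVISION
Constraint 3 (U != Z) on D(U)={1,2,4,5,6} D(Z)={1,3,4}: no change => not a revision
Constraint 4 (X + Z = V) on D(X)={1,3,4,5} D(Z)={1,3,4} D(V)={2,3,5}: X {1,3,4,5}->{1,4}; Z {1,3,4}->{1,4}; V {2,3,5}->{2,5} => REVISION
Total revisions = 2

Answer: 2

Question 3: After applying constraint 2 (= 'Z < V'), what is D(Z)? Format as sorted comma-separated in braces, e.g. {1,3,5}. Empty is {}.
Constraint 1 (V != U) on D(V)={2,3,5} D(U)={1,2,4,5,6}: no change
Constraint 2 (Z < V) on D(Z)={1,3,4,5,6} D(V)={2,3,5}: Z {1,3,4,5,6}->{1,3,4}
So after constraint 2: D(Z) = {1,3,4}

Answer: {1,3,4}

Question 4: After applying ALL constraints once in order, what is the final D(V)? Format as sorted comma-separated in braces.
Constraint 1 (V != U) on D(V)={2,3,5} D(U)={1,2,4,5,6}: no change
Constraint 2 (Z < V) on D(Z)={1,3,4,5,6} D(V)={2,3,5}: Z {1,3,4,5,6}->{1,3,4}
Constraint 3 (U != Z) on D(U)={1,2,4,5,6} D(Z)={1,3,4}: no change
Constraint 4 (X + Z = V) on D(X)={1,3,4,5} D(Z)={1,3,4} D(V)={2,3,5}: X {1,3,4,5}->{1,4}; Z {1,3,4}->{1,4}; V {2,3,5}->{2,5}
So after all 4 constraints: D(V) = {2,5}

Answer: {2,5}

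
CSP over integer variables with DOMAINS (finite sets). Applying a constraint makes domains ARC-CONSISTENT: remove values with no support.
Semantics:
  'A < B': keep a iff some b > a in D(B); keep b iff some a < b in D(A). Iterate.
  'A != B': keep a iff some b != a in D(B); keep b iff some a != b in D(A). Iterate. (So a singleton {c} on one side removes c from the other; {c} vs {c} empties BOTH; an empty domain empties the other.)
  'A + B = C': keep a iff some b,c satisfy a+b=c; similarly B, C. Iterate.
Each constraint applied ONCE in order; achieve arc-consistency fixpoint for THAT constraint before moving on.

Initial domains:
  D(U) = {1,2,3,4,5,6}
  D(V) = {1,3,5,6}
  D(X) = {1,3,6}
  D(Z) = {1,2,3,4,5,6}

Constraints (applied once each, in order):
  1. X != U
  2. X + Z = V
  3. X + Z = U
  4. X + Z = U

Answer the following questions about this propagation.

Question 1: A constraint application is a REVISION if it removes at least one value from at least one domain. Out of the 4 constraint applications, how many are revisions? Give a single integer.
Answer: 2

Derivation:
Constraint 1 (X != U) on D(X)={1,3,6} D(U)={1,2,3,4,5,6}: no change => not a revision
Constraint 2 (X + Z = V) on D(X)={1,3,6} D(Z)={1,2,3,4,5,6} D(V)={1,3,5,6}: X {1,3,6}->{1,3}; Z {1,2,3,4,5,6}->{2,3,4,5}; V {1,3,5,6}->{3,5,6} => REVISION
Constraint 3 (X + Z = U) on D(X)={1,3} D(Z)={2,3,4,5} D(U)={1,2,3,4,5,6}: U {1,2,3,4,5,6}->{3,4,5,6} => REVISION
Constraint 4 (X + Z = U) on D(X)={1,3} D(Z)={2,3,4,5} D(U)={3,4,5,6}: no change => not a revision
Total revisions = 2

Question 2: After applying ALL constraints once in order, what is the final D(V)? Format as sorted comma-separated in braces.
Answer: {3,5,6}

Derivation:
Constraint 1 (X != U) on D(X)={1,3,6} D(U)={1,2,3,4,5,6}: no change
Constraint 2 (X + Z = V) on D(X)={1,3,6} D(Z)={1,2,3,4,5,6} D(V)={1,3,5,6}: X {1,3,6}->{1,3}; Z {1,2,3,4,5,6}->{2,3,4,5}; V {1,3,5,6}->{3,5,6}
Constraint 3 (X + Z = U) on D(X)={1,3} D(Z)={2,3,4,5} D(U)={1,2,3,4,5,6}: U {1,2,3,4,5,6}->{3,4,5,6}
Constraint 4 (X + Z = U) on D(X)={1,3} D(Z)={2,3,4,5} D(U)={3,4,5,6}: no change
So after all 4 constraints: D(V) = {3,5,6}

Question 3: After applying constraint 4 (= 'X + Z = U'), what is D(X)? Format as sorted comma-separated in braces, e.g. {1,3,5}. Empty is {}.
Constraint 1 (X != U) on D(X)={1,3,6} D(U)={1,2,3,4,5,6}: no change
Constraint 2 (X + Z = V) on D(X)={1,3,6} D(Z)={1,2,3,4,5,6} D(V)={1,3,5,6}: X {1,3,6}->{1,3}; Z {1,2,3,4,5,6}->{2,3,4,5}; V {1,3,5,6}->{3,5,6}
Constraint 3 (X + Z = U) on D(X)={1,3} D(Z)={2,3,4,5} D(U)={1,2,3,4,5,6}: U {1,2,3,4,5,6}->{3,4,5,6}
Constraint 4 (X + Z = U) on D(X)={1,3} D(Z)={2,3,4,5} D(U)={3,4,5,6}: no change
So after constraint 4: D(X) = {1,3}

Answer: {1,3}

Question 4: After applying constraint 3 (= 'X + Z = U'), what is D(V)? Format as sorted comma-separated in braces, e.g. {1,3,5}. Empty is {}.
Constraint 1 (X != U) on D(X)={1,3,6} D(U)={1,2,3,4,5,6}: no change
Constraint 2 (X + Z = V) on D(X)={1,3,6} D(Z)={1,2,3,4,5,6} D(V)={1,3,5,6}: X {1,3,6}->{1,3}; Z {1,2,3,4,5,6}->{2,3,4,5}; V {1,3,5,6}->{3,5,6}
Constraint 3 (X + Z = U) on D(X)={1,3} D(Z)={2,3,4,5} D(U)={1,2,3,4,5,6}: U {1,2,3,4,5,6}->{3,4,5,6}
So after constraint 3: D(V) = {3,5,6}

Answer: {3,5,6}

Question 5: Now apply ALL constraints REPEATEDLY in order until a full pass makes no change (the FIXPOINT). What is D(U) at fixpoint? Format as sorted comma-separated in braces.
pass 0 (initial): D(U)={1,2,3,4,5,6}
pass 1: U {1,2,3,4,5,6}->{3,4,5,6}; V {1,3,5,6}->{3,5,6}; X {1,3,6}->{1,3}; Z {1,2,3,4,5,6}->{2,3,4,5}
pass 2: no change
Fixpoint after 2 passes: D(U) = {3,4,5,6}

Answer: {3,4,5,6}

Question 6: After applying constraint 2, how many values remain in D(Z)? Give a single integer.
Answer: 4

Derivation:
Constraint 1 (X != U) on D(X)={1,3,6} D(U)={1,2,3,4,5,6}: no change
Constraint 2 (X + Z = V) on D(X)={1,3,6} D(Z)={1,2,3,4,5,6} D(V)={1,3,5,6}: X {1,3,6}->{1,3}; Z {1,2,3,4,5,6}->{2,3,4,5}; V {1,3,5,6}->{3,5,6}
So after constraint 2: D(Z)={2,3,4,5}, size = 4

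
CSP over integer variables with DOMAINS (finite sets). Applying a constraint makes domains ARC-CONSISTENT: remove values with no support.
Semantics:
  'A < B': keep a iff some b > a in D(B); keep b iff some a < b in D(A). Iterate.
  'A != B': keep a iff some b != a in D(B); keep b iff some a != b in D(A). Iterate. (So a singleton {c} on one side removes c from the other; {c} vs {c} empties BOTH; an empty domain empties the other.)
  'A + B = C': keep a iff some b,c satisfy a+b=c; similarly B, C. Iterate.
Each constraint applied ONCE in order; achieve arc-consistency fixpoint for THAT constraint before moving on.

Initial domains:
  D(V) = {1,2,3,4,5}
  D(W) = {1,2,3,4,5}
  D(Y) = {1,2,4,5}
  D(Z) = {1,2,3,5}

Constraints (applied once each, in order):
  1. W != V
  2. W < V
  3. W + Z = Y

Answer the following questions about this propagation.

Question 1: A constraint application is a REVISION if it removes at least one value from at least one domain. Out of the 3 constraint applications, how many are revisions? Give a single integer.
Answer: 2

Derivation:
Constraint 1 (W != V) on D(W)={1,2,3,4,5} D(V)={1,2,3,4,5}: no change => not a revision
Constraint 2 (W < V) on D(W)={1,2,3,4,5} D(V)={1,2,3,4,5}: W {1,2,3,4,5}->{1,2,3,4}; V {1,2,3,4,5}->{2,3,4,5} => REVISION
Constraint 3 (W + Z = Y) on D(W)={1,2,3,4} D(Z)={1,2,3,5} D(Y)={1,2,4,5}: Z {1,2,3,5}->{1,2,3}; Y {1,2,4,5}->{2,4,5} => REVISION
Total revisions = 2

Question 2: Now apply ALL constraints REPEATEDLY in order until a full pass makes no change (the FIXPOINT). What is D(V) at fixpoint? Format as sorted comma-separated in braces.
pass 0 (initial): D(V)={1,2,3,4,5}
pass 1: V {1,2,3,4,5}->{2,3,4,5}; W {1,2,3,4,5}->{1,2,3,4}; Y {1,2,4,5}->{2,4,5}; Z {1,2,3,5}->{1,2,3}
pass 2: no change
Fixpoint after 2 passes: D(V) = {2,3,4,5}

Answer: {2,3,4,5}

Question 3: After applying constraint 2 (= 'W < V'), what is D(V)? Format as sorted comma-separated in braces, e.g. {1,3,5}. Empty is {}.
Answer: {2,3,4,5}

Derivation:
Constraint 1 (W != V) on D(W)={1,2,3,4,5} D(V)={1,2,3,4,5}: no change
Constraint 2 (W < V) on D(W)={1,2,3,4,5} D(V)={1,2,3,4,5}: W {1,2,3,4,5}->{1,2,3,4}; V {1,2,3,4,5}->{2,3,4,5}
So after constraint 2: D(V) = {2,3,4,5}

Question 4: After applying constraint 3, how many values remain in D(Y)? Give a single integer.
Constraint 1 (W != V) on D(W)={1,2,3,4,5} D(V)={1,2,3,4,5}: no change
Constraint 2 (W < V) on D(W)={1,2,3,4,5} D(V)={1,2,3,4,5}: W {1,2,3,4,5}->{1,2,3,4}; V {1,2,3,4,5}->{2,3,4,5}
Constraint 3 (W + Z = Y) on D(W)={1,2,3,4} D(Z)={1,2,3,5} D(Y)={1,2,4,5}: Z {1,2,3,5}->{1,2,3}; Y {1,2,4,5}->{2,4,5}
So after constraint 3: D(Y)={2,4,5}, size = 3

Answer: 3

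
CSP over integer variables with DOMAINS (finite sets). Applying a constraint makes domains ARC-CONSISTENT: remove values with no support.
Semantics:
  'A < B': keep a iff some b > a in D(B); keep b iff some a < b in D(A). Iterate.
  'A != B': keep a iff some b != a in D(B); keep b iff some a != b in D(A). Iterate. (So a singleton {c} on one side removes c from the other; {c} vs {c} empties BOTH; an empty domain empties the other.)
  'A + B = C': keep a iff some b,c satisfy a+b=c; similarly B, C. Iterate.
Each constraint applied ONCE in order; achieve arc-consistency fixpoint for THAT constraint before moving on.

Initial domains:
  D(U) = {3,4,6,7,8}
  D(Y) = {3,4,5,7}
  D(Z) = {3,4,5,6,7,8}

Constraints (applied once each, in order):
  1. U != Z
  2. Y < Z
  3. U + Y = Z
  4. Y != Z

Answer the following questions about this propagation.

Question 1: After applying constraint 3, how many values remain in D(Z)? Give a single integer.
Answer: 3

Derivation:
Constraint 1 (U != Z) on D(U)={3,4,6,7,8} D(Z)={3,4,5,6,7,8}: no change
Constraint 2 (Y < Z) on D(Y)={3,4,5,7} D(Z)={3,4,5,6,7,8}: Z {3,4,5,6,7,8}->{4,5,6,7,8}
Constraint 3 (U + Y = Z) on D(U)={3,4,6,7,8} D(Y)={3,4,5,7} D(Z)={4,5,6,7,8}: U {3,4,6,7,8}->{3,4}; Y {3,4,5,7}->{3,4,5}; Z {4,5,6,7,8}->{6,7,8}
So after constraint 3: D(Z)={6,7,8}, size = 3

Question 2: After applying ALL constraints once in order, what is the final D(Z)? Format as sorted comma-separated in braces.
Constraint 1 (U != Z) on D(U)={3,4,6,7,8} D(Z)={3,4,5,6,7,8}: no change
Constraint 2 (Y < Z) on D(Y)={3,4,5,7} D(Z)={3,4,5,6,7,8}: Z {3,4,5,6,7,8}->{4,5,6,7,8}
Constraint 3 (U + Y = Z) on D(U)={3,4,6,7,8} D(Y)={3,4,5,7} D(Z)={4,5,6,7,8}: U {3,4,6,7,8}->{3,4}; Y {3,4,5,7}->{3,4,5}; Z {4,5,6,7,8}->{6,7,8}
Constraint 4 (Y != Z) on D(Y)={3,4,5} D(Z)={6,7,8}: no change
So after all 4 constraints: D(Z) = {6,7,8}

Answer: {6,7,8}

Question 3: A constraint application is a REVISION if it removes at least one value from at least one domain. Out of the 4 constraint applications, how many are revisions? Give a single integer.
Constraint 1 (U != Z) on D(U)={3,4,6,7,8} D(Z)={3,4,5,6,7,8}: no change => not a revision
Constraint 2 (Y < Z) on D(Y)={3,4,5,7} D(Z)={3,4,5,6,7,8}: Z {3,4,5,6,7,8}->{4,5,6,7,8} => REVISION
Constraint 3 (U + Y = Z) on D(U)={3,4,6,7,8} D(Y)={3,4,5,7} D(Z)={4,5,6,7,8}: U {3,4,6,7,8}->{3,4}; Y {3,4,5,7}->{3,4,5}; Z {4,5,6,7,8}->{6,7,8} => REVISION
Constraint 4 (Y != Z) on D(Y)={3,4,5} D(Z)={6,7,8}: no change => not a revision
Total revisions = 2

Answer: 2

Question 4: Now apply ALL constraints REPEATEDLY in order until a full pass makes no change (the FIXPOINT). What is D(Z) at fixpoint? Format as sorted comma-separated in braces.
Answer: {6,7,8}

Derivation:
pass 0 (initial): D(Z)={3,4,5,6,7,8}
pass 1: U {3,4,6,7,8}->{3,4}; Y {3,4,5,7}->{3,4,5}; Z {3,4,5,6,7,8}->{6,7,8}
pass 2: no change
Fixpoint after 2 passes: D(Z) = {6,7,8}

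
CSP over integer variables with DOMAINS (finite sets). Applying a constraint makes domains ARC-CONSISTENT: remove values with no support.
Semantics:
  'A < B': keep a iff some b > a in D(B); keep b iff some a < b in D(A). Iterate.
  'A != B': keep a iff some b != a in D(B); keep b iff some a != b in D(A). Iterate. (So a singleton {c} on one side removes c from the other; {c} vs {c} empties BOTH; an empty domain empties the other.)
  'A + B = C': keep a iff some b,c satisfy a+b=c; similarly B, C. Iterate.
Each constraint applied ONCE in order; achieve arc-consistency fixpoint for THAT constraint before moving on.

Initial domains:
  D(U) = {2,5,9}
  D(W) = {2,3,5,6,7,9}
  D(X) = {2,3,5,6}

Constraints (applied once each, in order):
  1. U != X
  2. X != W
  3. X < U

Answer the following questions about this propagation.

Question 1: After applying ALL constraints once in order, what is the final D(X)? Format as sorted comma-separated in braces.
Answer: {2,3,5,6}

Derivation:
Constraint 1 (U != X) on D(U)={2,5,9} D(X)={2,3,5,6}: no change
Constraint 2 (X != W) on D(X)={2,3,5,6} D(W)={2,3,5,6,7,9}: no change
Constraint 3 (X < U) on D(X)={2,3,5,6} D(U)={2,5,9}: U {2,5,9}->{5,9}
So after all 3 constraints: D(X) = {2,3,5,6}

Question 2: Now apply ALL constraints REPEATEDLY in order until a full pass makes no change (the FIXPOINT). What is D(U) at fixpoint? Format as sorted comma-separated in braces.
Answer: {5,9}

Derivation:
pass 0 (initial): D(U)={2,5,9}
pass 1: U {2,5,9}->{5,9}
pass 2: no change
Fixpoint after 2 passes: D(U) = {5,9}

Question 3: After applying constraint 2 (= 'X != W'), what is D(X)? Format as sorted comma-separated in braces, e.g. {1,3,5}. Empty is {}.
Answer: {2,3,5,6}

Derivation:
Constraint 1 (U != X) on D(U)={2,5,9} D(X)={2,3,5,6}: no change
Constraint 2 (X != W) on D(X)={2,3,5,6} D(W)={2,3,5,6,7,9}: no change
So after constraint 2: D(X) = {2,3,5,6}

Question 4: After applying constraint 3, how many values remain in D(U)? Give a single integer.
Answer: 2

Derivation:
Constraint 1 (U != X) on D(U)={2,5,9} D(X)={2,3,5,6}: no change
Constraint 2 (X != W) on D(X)={2,3,5,6} D(W)={2,3,5,6,7,9}: no change
Constraint 3 (X < U) on D(X)={2,3,5,6} D(U)={2,5,9}: U {2,5,9}->{5,9}
So after constraint 3: D(U)={5,9}, size = 2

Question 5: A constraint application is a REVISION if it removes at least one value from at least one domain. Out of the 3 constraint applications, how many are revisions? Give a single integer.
Constraint 1 (U != X) on D(U)={2,5,9} D(X)={2,3,5,6}: no change => not a revision
Constraint 2 (X != W) on D(X)={2,3,5,6} D(W)={2,3,5,6,7,9}: no change => not a revision
Constraint 3 (X < U) on D(X)={2,3,5,6} D(U)={2,5,9}: U {2,5,9}->{5,9} => REVISION
Total revisions = 1

Answer: 1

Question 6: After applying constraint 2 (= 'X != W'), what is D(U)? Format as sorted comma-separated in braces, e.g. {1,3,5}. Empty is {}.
Answer: {2,5,9}

Derivation:
Constraint 1 (U != X) on D(U)={2,5,9} D(X)={2,3,5,6}: no change
Constraint 2 (X != W) on D(X)={2,3,5,6} D(W)={2,3,5,6,7,9}: no change
So after constraint 2: D(U) = {2,5,9}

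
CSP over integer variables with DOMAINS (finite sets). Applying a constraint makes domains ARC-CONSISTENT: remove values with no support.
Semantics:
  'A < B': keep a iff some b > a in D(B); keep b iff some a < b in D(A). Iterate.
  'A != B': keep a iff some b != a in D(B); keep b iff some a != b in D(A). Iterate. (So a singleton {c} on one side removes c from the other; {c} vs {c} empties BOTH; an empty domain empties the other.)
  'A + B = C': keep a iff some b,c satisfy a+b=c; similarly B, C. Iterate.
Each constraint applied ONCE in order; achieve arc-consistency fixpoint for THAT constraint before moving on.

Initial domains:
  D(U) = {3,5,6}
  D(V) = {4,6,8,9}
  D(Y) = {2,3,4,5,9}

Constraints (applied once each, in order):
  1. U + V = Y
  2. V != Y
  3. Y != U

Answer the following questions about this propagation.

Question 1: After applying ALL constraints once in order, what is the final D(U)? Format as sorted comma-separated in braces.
Constraint 1 (U + V = Y) on D(U)={3,5,6} D(V)={4,6,8,9} D(Y)={2,3,4,5,9}: U {3,5,6}->{3,5}; V {4,6,8,9}->{4,6}; Y {2,3,4,5,9}->{9}
Constraint 2 (V != Y) on D(V)={4,6} D(Y)={9}: no change
Constraint 3 (Y != U) on D(Y)={9} D(U)={3,5}: no change
So after all 3 constraints: D(U) = {3,5}

Answer: {3,5}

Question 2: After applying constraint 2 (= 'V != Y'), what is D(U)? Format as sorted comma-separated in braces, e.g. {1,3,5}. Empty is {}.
Answer: {3,5}

Derivation:
Constraint 1 (U + V = Y) on D(U)={3,5,6} D(V)={4,6,8,9} D(Y)={2,3,4,5,9}: U {3,5,6}->{3,5}; V {4,6,8,9}->{4,6}; Y {2,3,4,5,9}->{9}
Constraint 2 (V != Y) on D(V)={4,6} D(Y)={9}: no change
So after constraint 2: D(U) = {3,5}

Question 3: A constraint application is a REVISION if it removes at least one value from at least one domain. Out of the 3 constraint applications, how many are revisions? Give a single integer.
Answer: 1

Derivation:
Constraint 1 (U + V = Y) on D(U)={3,5,6} D(V)={4,6,8,9} D(Y)={2,3,4,5,9}: U {3,5,6}->{3,5}; V {4,6,8,9}->{4,6}; Y {2,3,4,5,9}->{9} => REVISION
Constraint 2 (V != Y) on D(V)={4,6} D(Y)={9}: no change => not a revision
Constraint 3 (Y != U) on D(Y)={9} D(U)={3,5}: no change => not a revision
Total revisions = 1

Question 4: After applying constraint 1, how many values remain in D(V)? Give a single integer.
Answer: 2

Derivation:
Constraint 1 (U + V = Y) on D(U)={3,5,6} D(V)={4,6,8,9} D(Y)={2,3,4,5,9}: U {3,5,6}->{3,5}; V {4,6,8,9}->{4,6}; Y {2,3,4,5,9}->{9}
So after constraint 1: D(V)={4,6}, size = 2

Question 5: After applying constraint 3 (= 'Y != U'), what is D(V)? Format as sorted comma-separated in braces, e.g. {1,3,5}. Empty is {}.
Constraint 1 (U + V = Y) on D(U)={3,5,6} D(V)={4,6,8,9} D(Y)={2,3,4,5,9}: U {3,5,6}->{3,5}; V {4,6,8,9}->{4,6}; Y {2,3,4,5,9}->{9}
Constraint 2 (V != Y) on D(V)={4,6} D(Y)={9}: no change
Constraint 3 (Y != U) on D(Y)={9} D(U)={3,5}: no change
So after constraint 3: D(V) = {4,6}

Answer: {4,6}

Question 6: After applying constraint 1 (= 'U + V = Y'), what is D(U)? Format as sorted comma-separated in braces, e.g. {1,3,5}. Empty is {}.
Answer: {3,5}

Derivation:
Constraint 1 (U + V = Y) on D(U)={3,5,6} D(V)={4,6,8,9} D(Y)={2,3,4,5,9}: U {3,5,6}->{3,5}; V {4,6,8,9}->{4,6}; Y {2,3,4,5,9}->{9}
So after constraint 1: D(U) = {3,5}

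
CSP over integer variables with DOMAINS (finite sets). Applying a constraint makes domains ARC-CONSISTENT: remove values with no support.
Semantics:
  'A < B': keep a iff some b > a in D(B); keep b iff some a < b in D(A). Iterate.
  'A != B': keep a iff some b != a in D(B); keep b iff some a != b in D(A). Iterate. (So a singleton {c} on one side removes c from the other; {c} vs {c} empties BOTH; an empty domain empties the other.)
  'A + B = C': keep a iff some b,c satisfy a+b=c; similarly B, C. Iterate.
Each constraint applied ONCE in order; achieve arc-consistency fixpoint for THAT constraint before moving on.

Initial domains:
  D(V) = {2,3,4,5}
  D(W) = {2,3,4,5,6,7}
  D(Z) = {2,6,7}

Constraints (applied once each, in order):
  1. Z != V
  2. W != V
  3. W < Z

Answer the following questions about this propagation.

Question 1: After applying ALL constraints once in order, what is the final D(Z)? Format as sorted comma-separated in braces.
Answer: {6,7}

Derivation:
Constraint 1 (Z != V) on D(Z)={2,6,7} D(V)={2,3,4,5}: no change
Constraint 2 (W != V) on D(W)={2,3,4,5,6,7} D(V)={2,3,4,5}: no change
Constraint 3 (W < Z) on D(W)={2,3,4,5,6,7} D(Z)={2,6,7}: W {2,3,4,5,6,7}->{2,3,4,5,6}; Z {2,6,7}->{6,7}
So after all 3 constraints: D(Z) = {6,7}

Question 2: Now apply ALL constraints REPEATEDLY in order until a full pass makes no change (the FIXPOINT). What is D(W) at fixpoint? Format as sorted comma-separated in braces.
pass 0 (initial): D(W)={2,3,4,5,6,7}
pass 1: W {2,3,4,5,6,7}->{2,3,4,5,6}; Z {2,6,7}->{6,7}
pass 2: no change
Fixpoint after 2 passes: D(W) = {2,3,4,5,6}

Answer: {2,3,4,5,6}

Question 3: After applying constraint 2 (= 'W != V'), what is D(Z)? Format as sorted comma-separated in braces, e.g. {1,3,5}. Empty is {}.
Constraint 1 (Z != V) on D(Z)={2,6,7} D(V)={2,3,4,5}: no change
Constraint 2 (W != V) on D(W)={2,3,4,5,6,7} D(V)={2,3,4,5}: no change
So after constraint 2: D(Z) = {2,6,7}

Answer: {2,6,7}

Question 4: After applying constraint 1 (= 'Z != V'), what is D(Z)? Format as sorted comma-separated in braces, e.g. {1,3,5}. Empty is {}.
Constraint 1 (Z != V) on D(Z)={2,6,7} D(V)={2,3,4,5}: no change
So after constraint 1: D(Z) = {2,6,7}

Answer: {2,6,7}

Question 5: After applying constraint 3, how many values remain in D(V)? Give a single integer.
Constraint 1 (Z != V) on D(Z)={2,6,7} D(V)={2,3,4,5}: no change
Constraint 2 (W != V) on D(W)={2,3,4,5,6,7} D(V)={2,3,4,5}: no change
Constraint 3 (W < Z) on D(W)={2,3,4,5,6,7} D(Z)={2,6,7}: W {2,3,4,5,6,7}->{2,3,4,5,6}; Z {2,6,7}->{6,7}
So after constraint 3: D(V)={2,3,4,5}, size = 4

Answer: 4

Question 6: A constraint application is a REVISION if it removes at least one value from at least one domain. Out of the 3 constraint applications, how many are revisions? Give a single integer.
Constraint 1 (Z != V) on D(Z)={2,6,7} D(V)={2,3,4,5}: no change => not a revision
Constraint 2 (W != V) on D(W)={2,3,4,5,6,7} D(V)={2,3,4,5}: no change => not a revision
Constraint 3 (W < Z) on D(W)={2,3,4,5,6,7} D(Z)={2,6,7}: W {2,3,4,5,6,7}->{2,3,4,5,6}; Z {2,6,7}->{6,7} => REVISION
Total revisions = 1

Answer: 1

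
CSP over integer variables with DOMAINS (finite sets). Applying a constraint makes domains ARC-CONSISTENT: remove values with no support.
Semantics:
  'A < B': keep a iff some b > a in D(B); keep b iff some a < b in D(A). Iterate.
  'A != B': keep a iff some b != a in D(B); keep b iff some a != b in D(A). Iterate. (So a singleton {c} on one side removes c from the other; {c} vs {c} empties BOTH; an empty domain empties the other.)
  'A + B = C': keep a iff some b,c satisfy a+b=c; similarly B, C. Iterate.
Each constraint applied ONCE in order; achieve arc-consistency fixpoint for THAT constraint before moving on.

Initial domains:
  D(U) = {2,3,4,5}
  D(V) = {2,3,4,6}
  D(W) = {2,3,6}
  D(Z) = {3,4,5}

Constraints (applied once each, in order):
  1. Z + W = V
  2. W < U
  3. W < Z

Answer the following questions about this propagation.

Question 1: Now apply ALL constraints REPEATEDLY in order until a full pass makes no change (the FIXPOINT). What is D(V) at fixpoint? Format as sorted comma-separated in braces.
pass 0 (initial): D(V)={2,3,4,6}
pass 1: U {2,3,4,5}->{3,4,5}; V {2,3,4,6}->{6}; W {2,3,6}->{2,3}; Z {3,4,5}->{3,4}
pass 2: no change
Fixpoint after 2 passes: D(V) = {6}

Answer: {6}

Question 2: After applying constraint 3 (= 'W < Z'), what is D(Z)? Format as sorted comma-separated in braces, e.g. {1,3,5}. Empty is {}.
Answer: {3,4}

Derivation:
Constraint 1 (Z + W = V) on D(Z)={3,4,5} D(W)={2,3,6} D(V)={2,3,4,6}: Z {3,4,5}->{3,4}; W {2,3,6}->{2,3}; V {2,3,4,6}->{6}
Constraint 2 (W < U) on D(W)={2,3} D(U)={2,3,4,5}: U {2,3,4,5}->{3,4,5}
Constraint 3 (W < Z) on D(W)={2,3} D(Z)={3,4}: no change
So after constraint 3: D(Z) = {3,4}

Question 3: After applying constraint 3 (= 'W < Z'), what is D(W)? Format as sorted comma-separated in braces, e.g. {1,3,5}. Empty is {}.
Answer: {2,3}

Derivation:
Constraint 1 (Z + W = V) on D(Z)={3,4,5} D(W)={2,3,6} D(V)={2,3,4,6}: Z {3,4,5}->{3,4}; W {2,3,6}->{2,3}; V {2,3,4,6}->{6}
Constraint 2 (W < U) on D(W)={2,3} D(U)={2,3,4,5}: U {2,3,4,5}->{3,4,5}
Constraint 3 (W < Z) on D(W)={2,3} D(Z)={3,4}: no change
So after constraint 3: D(W) = {2,3}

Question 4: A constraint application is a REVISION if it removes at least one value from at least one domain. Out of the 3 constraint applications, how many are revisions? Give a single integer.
Constraint 1 (Z + W = V) on D(Z)={3,4,5} D(W)={2,3,6} D(V)={2,3,4,6}: Z {3,4,5}->{3,4}; W {2,3,6}->{2,3}; V {2,3,4,6}->{6} => REVISION
Constraint 2 (W < U) on D(W)={2,3} D(U)={2,3,4,5}: U {2,3,4,5}->{3,4,5} => REVISION
Constraint 3 (W < Z) on D(W)={2,3} D(Z)={3,4}: no change => not a revision
Total revisions = 2

Answer: 2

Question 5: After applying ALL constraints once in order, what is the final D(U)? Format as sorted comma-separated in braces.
Answer: {3,4,5}

Derivation:
Constraint 1 (Z + W = V) on D(Z)={3,4,5} D(W)={2,3,6} D(V)={2,3,4,6}: Z {3,4,5}->{3,4}; W {2,3,6}->{2,3}; V {2,3,4,6}->{6}
Constraint 2 (W < U) on D(W)={2,3} D(U)={2,3,4,5}: U {2,3,4,5}->{3,4,5}
Constraint 3 (W < Z) on D(W)={2,3} D(Z)={3,4}: no change
So after all 3 constraints: D(U) = {3,4,5}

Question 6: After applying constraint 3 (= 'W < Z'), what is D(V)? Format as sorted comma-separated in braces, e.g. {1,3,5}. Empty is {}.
Answer: {6}

Derivation:
Constraint 1 (Z + W = V) on D(Z)={3,4,5} D(W)={2,3,6} D(V)={2,3,4,6}: Z {3,4,5}->{3,4}; W {2,3,6}->{2,3}; V {2,3,4,6}->{6}
Constraint 2 (W < U) on D(W)={2,3} D(U)={2,3,4,5}: U {2,3,4,5}->{3,4,5}
Constraint 3 (W < Z) on D(W)={2,3} D(Z)={3,4}: no change
So after constraint 3: D(V) = {6}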